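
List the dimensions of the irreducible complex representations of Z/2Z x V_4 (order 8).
Dimensions: 1, 1, 1, 1, 1, 1, 1, 1

Why: There are 8 irreducibles (= number of conjugacy classes). Their dimensions d_i satisfy sum d_i^2 = |G| = 8: 1 + 1 + 1 + 1 + 1 + 1 + 1 + 1 = 8. (For the product with Z/2Z: each of the 2 1-dim characters of Z/2Z tensors with each irrep of V_4, giving 2 copies of each V_4-dimension.)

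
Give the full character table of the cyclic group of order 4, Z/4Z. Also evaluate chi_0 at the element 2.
Character table of Z/4Z (irreps indexed chi_0,...,chi_3 with chi_k(m) = zeta_4^(k*m), zeta_4 = exp(2*pi*i/4)):
  irrep \ class  {0} (size 1)  {1} (size 1)  {2} (size 1)  {3} (size 1)
  chi_0          1             1             1             1           
  chi_1          1             I             -1            -I          
  chi_2          1             -1            1             -1          
  chi_3          1             -I            -1            I           

Spot check: chi_0(2) = zeta_4^(0*2) = zeta_4^0 = 1.

Z/4Z is abelian, so all 4 irreducible complex representations are 1-dimensional. They are given by chi_k(m) = zeta_4^(k*m) for k = 0,...,3. Row orthogonality: sum_m chi_k(m) conj(chi_l(m)) = 4 * [k = l].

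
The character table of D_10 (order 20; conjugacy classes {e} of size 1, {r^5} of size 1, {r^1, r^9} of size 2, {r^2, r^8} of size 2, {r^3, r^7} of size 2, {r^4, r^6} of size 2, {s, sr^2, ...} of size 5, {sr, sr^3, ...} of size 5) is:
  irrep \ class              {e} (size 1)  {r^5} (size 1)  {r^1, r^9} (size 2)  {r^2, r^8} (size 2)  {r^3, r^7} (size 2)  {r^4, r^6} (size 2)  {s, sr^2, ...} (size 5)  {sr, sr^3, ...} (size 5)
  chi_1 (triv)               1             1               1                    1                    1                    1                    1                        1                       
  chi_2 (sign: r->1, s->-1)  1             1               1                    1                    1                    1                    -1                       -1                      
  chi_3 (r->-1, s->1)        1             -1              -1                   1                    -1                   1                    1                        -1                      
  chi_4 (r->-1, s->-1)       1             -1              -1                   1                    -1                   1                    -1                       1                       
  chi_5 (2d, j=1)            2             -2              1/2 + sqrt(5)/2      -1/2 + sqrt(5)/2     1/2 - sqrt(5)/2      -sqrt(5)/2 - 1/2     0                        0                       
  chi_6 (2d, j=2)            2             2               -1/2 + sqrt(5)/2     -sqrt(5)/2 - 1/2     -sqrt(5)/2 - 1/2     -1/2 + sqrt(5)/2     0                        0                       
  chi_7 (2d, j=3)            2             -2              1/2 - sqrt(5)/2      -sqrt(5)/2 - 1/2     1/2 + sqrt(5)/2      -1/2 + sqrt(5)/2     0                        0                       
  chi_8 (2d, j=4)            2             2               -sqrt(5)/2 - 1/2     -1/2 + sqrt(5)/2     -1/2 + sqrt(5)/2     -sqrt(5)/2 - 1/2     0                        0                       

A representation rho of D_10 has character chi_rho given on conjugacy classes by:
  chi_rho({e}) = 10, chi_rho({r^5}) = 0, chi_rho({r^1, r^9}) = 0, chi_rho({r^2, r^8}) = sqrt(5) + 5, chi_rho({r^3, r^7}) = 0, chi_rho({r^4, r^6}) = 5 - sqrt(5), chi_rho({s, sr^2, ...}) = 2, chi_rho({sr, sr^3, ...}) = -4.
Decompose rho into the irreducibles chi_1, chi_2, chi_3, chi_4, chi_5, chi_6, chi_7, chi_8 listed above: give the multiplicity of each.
Multiplicities: chi_1: 1, chi_2: 2, chi_3: 3, chi_4: 0, chi_5: 1, chi_6: 0, chi_7: 0, chi_8: 1.

Reasoning: Use <chi_rho, chi> = (1/|G|) sum_C |C| * chi_rho(C) * conj(chi(C)) with |G| = 20 for each irreducible chi in the table:
  <chi_rho, chi_1> = (1/20)[1*(10)*conj(1) + 1*(0)*conj(1) + 2*(0)*conj(1) + 2*(sqrt(5) + 5)*conj(1) + 2*(0)*conj(1) + 2*(5 - sqrt(5))*conj(1) + 5*(2)*conj(1) + 5*(-4)*conj(1)]
      = (1/20)[(10) + (0) + (0) + (2*sqrt(5) + 10) + (0) + (10 - 2*sqrt(5)) + (10) + (-20)] = 20/20 = 1
  <chi_rho, chi_2> = (1/20)[1*(10)*conj(1) + 1*(0)*conj(1) + 2*(0)*conj(1) + 2*(sqrt(5) + 5)*conj(1) + 2*(0)*conj(1) + 2*(5 - sqrt(5))*conj(1) + 5*(2)*conj(-1) + 5*(-4)*conj(-1)]
      = (1/20)[(10) + (0) + (0) + (2*sqrt(5) + 10) + (0) + (10 - 2*sqrt(5)) + (-10) + (20)] = 40/20 = 2
  <chi_rho, chi_3> = (1/20)[1*(10)*conj(1) + 1*(0)*conj(-1) + 2*(0)*conj(-1) + 2*(sqrt(5) + 5)*conj(1) + 2*(0)*conj(-1) + 2*(5 - sqrt(5))*conj(1) + 5*(2)*conj(1) + 5*(-4)*conj(-1)]
      = (1/20)[(10) + (0) + (0) + (2*sqrt(5) + 10) + (0) + (10 - 2*sqrt(5)) + (10) + (20)] = 60/20 = 3
  <chi_rho, chi_4> = (1/20)[1*(10)*conj(1) + 1*(0)*conj(-1) + 2*(0)*conj(-1) + 2*(sqrt(5) + 5)*conj(1) + 2*(0)*conj(-1) + 2*(5 - sqrt(5))*conj(1) + 5*(2)*conj(-1) + 5*(-4)*conj(1)]
      = (1/20)[(10) + (0) + (0) + (2*sqrt(5) + 10) + (0) + (10 - 2*sqrt(5)) + (-10) + (-20)] = 0/20 = 0
  <chi_rho, chi_5> = (1/20)[1*(10)*conj(2) + 1*(0)*conj(-2) + 2*(0)*conj(1/2 + sqrt(5)/2) + 2*(sqrt(5) + 5)*conj(-1/2 + sqrt(5)/2) + 2*(0)*conj(1/2 - sqrt(5)/2) + 2*(5 - sqrt(5))*conj(-sqrt(5)/2 - 1/2) + 5*(2)*conj(0) + 5*(-4)*conj(0)]
      = (1/20)[(20) + (0) + (0) + (4*sqrt(5)) + (0) + (-4*sqrt(5)) + (0) + (0)] = 20/20 = 1
  <chi_rho, chi_6> = (1/20)[1*(10)*conj(2) + 1*(0)*conj(2) + 2*(0)*conj(-1/2 + sqrt(5)/2) + 2*(sqrt(5) + 5)*conj(-sqrt(5)/2 - 1/2) + 2*(0)*conj(-sqrt(5)/2 - 1/2) + 2*(5 - sqrt(5))*conj(-1/2 + sqrt(5)/2) + 5*(2)*conj(0) + 5*(-4)*conj(0)]
      = (1/20)[(20) + (0) + (0) + (-6*sqrt(5) - 10) + (0) + (-10 + 6*sqrt(5)) + (0) + (0)] = 0/20 = 0
  <chi_rho, chi_7> = (1/20)[1*(10)*conj(2) + 1*(0)*conj(-2) + 2*(0)*conj(1/2 - sqrt(5)/2) + 2*(sqrt(5) + 5)*conj(-sqrt(5)/2 - 1/2) + 2*(0)*conj(1/2 + sqrt(5)/2) + 2*(5 - sqrt(5))*conj(-1/2 + sqrt(5)/2) + 5*(2)*conj(0) + 5*(-4)*conj(0)]
      = (1/20)[(20) + (0) + (0) + (-6*sqrt(5) - 10) + (0) + (-10 + 6*sqrt(5)) + (0) + (0)] = 0/20 = 0
  <chi_rho, chi_8> = (1/20)[1*(10)*conj(2) + 1*(0)*conj(2) + 2*(0)*conj(-sqrt(5)/2 - 1/2) + 2*(sqrt(5) + 5)*conj(-1/2 + sqrt(5)/2) + 2*(0)*conj(-1/2 + sqrt(5)/2) + 2*(5 - sqrt(5))*conj(-sqrt(5)/2 - 1/2) + 5*(2)*conj(0) + 5*(-4)*conj(0)]
      = (1/20)[(20) + (0) + (0) + (4*sqrt(5)) + (0) + (-4*sqrt(5)) + (0) + (0)] = 20/20 = 1
Dimension check: dim(rho) = sum (mult * dim) = 1*1 + 2*1 + 3*1 + 0*1 + 1*2 + 0*2 + 0*2 + 1*2 = 10 = chi_rho(e) = 10.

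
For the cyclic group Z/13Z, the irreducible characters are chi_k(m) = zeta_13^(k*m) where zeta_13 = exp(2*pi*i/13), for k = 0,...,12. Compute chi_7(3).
chi_7(3) = zeta_13^21 = exp(-10*I*pi/13)

Details: chi_7(3) = zeta_13^(7*3) = zeta_13^21. Since zeta_13^13 = 1, this equals zeta_13^8 = exp(2*pi*i*8/13) = exp(-10*I*pi/13).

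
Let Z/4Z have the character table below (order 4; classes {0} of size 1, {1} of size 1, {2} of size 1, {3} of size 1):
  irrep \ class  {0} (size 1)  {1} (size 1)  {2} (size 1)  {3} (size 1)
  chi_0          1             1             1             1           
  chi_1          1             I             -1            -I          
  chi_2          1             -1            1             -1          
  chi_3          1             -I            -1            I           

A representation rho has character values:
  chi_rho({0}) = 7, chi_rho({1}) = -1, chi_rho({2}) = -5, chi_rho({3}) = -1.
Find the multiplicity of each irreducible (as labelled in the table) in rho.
Multiplicities: chi_0: 0, chi_1: 3, chi_2: 1, chi_3: 3.

Why: Use <chi_rho, chi> = (1/|G|) sum_C |C| * chi_rho(C) * conj(chi(C)) with |G| = 4 for each irreducible chi in the table:
  <chi_rho, chi_0> = (1/4)[1*(7)*conj(1) + 1*(-1)*conj(1) + 1*(-5)*conj(1) + 1*(-1)*conj(1)]
      = (1/4)[(7) + (-1) + (-5) + (-1)] = 0/4 = 0
  <chi_rho, chi_1> = (1/4)[1*(7)*conj(1) + 1*(-1)*conj(I) + 1*(-5)*conj(-1) + 1*(-1)*conj(-I)]
      = (1/4)[(7) + (I) + (5) + (-I)] = 12/4 = 3
  <chi_rho, chi_2> = (1/4)[1*(7)*conj(1) + 1*(-1)*conj(-1) + 1*(-5)*conj(1) + 1*(-1)*conj(-1)]
      = (1/4)[(7) + (1) + (-5) + (1)] = 4/4 = 1
  <chi_rho, chi_3> = (1/4)[1*(7)*conj(1) + 1*(-1)*conj(-I) + 1*(-5)*conj(-1) + 1*(-1)*conj(I)]
      = (1/4)[(7) + (-I) + (5) + (I)] = 12/4 = 3
(Exp terms are combined using exp(i*s)*conj(exp(i*t)) = exp(i*(s-t)), and sums of them are collapsed using the identity that for every m > 1 the m distinct m-th roots of unity sum to 0, e.g. 1 + exp(2*I*pi/3) + exp(-2*I*pi/3) = 0.)
Dimension check: dim(rho) = sum (mult * dim) = 0*1 + 3*1 + 1*1 + 3*1 = 7 = chi_rho(e) = 7.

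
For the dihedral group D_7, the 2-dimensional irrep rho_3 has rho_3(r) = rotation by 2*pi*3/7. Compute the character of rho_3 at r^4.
chi_{rho_3}(r^4) = 2*cos(2*pi*3*4/7) = -2*cos(3*pi/7)

rho_3(r^4) is rotation by angle 2*pi*3*4/7, whose trace is 2*cos(2*pi*3*4/7) = -2*cos(3*pi/7).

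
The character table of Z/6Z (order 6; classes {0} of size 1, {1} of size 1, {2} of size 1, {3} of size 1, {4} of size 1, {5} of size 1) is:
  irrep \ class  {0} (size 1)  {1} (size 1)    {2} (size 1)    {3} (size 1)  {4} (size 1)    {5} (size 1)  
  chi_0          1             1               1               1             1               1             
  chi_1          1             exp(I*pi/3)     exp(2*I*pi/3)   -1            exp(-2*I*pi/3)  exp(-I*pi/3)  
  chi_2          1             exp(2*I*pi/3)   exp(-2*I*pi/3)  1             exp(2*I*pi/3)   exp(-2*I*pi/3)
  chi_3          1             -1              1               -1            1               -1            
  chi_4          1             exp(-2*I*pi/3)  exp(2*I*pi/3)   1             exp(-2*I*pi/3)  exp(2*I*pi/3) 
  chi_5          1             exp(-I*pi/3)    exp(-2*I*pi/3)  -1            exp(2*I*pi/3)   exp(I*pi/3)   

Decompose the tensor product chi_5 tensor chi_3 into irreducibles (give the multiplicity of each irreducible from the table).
chi_5 tensor chi_3 = chi_2 (all other irreducibles have multiplicity 0).

Working: The character of a tensor product is the pointwise product (chi_5 * chi_3)(C) = chi_5(C) * chi_3(C):
  {0}: (1)*(1), {1}: (exp(-I*pi/3))*(-1), {2}: (exp(-2*I*pi/3))*(1), {3}: (-1)*(-1), {4}: (exp(2*I*pi/3))*(1), {5}: (exp(I*pi/3))*(-1)
so (chi_5 * chi_3) takes values
  {0} -> 1, {1} -> -exp(-I*pi/3), {2} -> exp(-2*I*pi/3), {3} -> 1, {4} -> exp(2*I*pi/3), {5} -> -exp(I*pi/3).
Now take the inner product of this character with each irreducible chi from the table, <chi_5*chi_3, chi> = (1/6) sum_C |C| (chi_5*chi_3)(C) conj(chi(C)):
  <chi_5*chi_3, chi_0> = (1/6)[1*(1)*conj(1) + 1*(-exp(-I*pi/3))*conj(1) + 1*(exp(-2*I*pi/3))*conj(1) + 1*(1)*conj(1) + 1*(exp(2*I*pi/3))*conj(1) + 1*(-exp(I*pi/3))*conj(1)]
      = (1/6)[(1) + (-exp(-I*pi/3)) + (exp(-2*I*pi/3)) + (1) + (exp(2*I*pi/3)) + (-exp(I*pi/3))] = 0/6 = 0
  <chi_5*chi_3, chi_1> = (1/6)[1*(1)*conj(1) + 1*(-exp(-I*pi/3))*conj(exp(I*pi/3)) + 1*(exp(-2*I*pi/3))*conj(exp(2*I*pi/3)) + 1*(1)*conj(-1) + 1*(exp(2*I*pi/3))*conj(exp(-2*I*pi/3)) + 1*(-exp(I*pi/3))*conj(exp(-I*pi/3))]
      = (1/6)[(1) + (-exp(-2*I*pi/3)) + (exp(2*I*pi/3)) + (-1) + (exp(-2*I*pi/3)) + (-exp(2*I*pi/3))] = 0/6 = 0
  <chi_5*chi_3, chi_2> = (1/6)[1*(1)*conj(1) + 1*(-exp(-I*pi/3))*conj(exp(2*I*pi/3)) + 1*(exp(-2*I*pi/3))*conj(exp(-2*I*pi/3)) + 1*(1)*conj(1) + 1*(exp(2*I*pi/3))*conj(exp(2*I*pi/3)) + 1*(-exp(I*pi/3))*conj(exp(-2*I*pi/3))]
      = (1/6)[(1) + (1) + (1) + (1) + (1) + (1)] = 6/6 = 1
  <chi_5*chi_3, chi_3> = (1/6)[1*(1)*conj(1) + 1*(-exp(-I*pi/3))*conj(-1) + 1*(exp(-2*I*pi/3))*conj(1) + 1*(1)*conj(-1) + 1*(exp(2*I*pi/3))*conj(1) + 1*(-exp(I*pi/3))*conj(-1)]
      = (1/6)[(1) + (exp(-I*pi/3)) + (exp(-2*I*pi/3)) + (-1) + (exp(2*I*pi/3)) + (exp(I*pi/3))] = 0/6 = 0
  <chi_5*chi_3, chi_4> = (1/6)[1*(1)*conj(1) + 1*(-exp(-I*pi/3))*conj(exp(-2*I*pi/3)) + 1*(exp(-2*I*pi/3))*conj(exp(2*I*pi/3)) + 1*(1)*conj(1) + 1*(exp(2*I*pi/3))*conj(exp(-2*I*pi/3)) + 1*(-exp(I*pi/3))*conj(exp(2*I*pi/3))]
      = (1/6)[(1) + (-exp(I*pi/3)) + (exp(2*I*pi/3)) + (1) + (exp(-2*I*pi/3)) + (-exp(-I*pi/3))] = 0/6 = 0
  <chi_5*chi_3, chi_5> = (1/6)[1*(1)*conj(1) + 1*(-exp(-I*pi/3))*conj(exp(-I*pi/3)) + 1*(exp(-2*I*pi/3))*conj(exp(-2*I*pi/3)) + 1*(1)*conj(-1) + 1*(exp(2*I*pi/3))*conj(exp(2*I*pi/3)) + 1*(-exp(I*pi/3))*conj(exp(I*pi/3))]
      = (1/6)[(1) + (-1) + (1) + (-1) + (1) + (-1)] = 0/6 = 0
(Exp terms are combined using exp(i*s)*conj(exp(i*t)) = exp(i*(s-t)), and sums of them are collapsed using the identity that for every m > 1 the m distinct m-th roots of unity sum to 0, e.g. 1 + exp(2*I*pi/3) + exp(-2*I*pi/3) = 0.)
Hence the multiplicities are chi_2: 1. Dimension check: dim(chi_5)*dim(chi_3) = 1*1 = 1 and sum (mult * dim) = 1*1 = 1.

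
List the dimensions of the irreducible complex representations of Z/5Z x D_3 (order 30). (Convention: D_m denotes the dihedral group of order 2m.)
Dimensions: 1, 1, 1, 1, 1, 1, 1, 1, 1, 1, 2, 2, 2, 2, 2

Derivation: There are 15 irreducibles (= number of conjugacy classes). Their dimensions d_i satisfy sum d_i^2 = |G| = 30: 1 + 1 + 1 + 1 + 1 + 1 + 1 + 1 + 1 + 1 + 4 + 4 + 4 + 4 + 4 = 30. (For the product with Z/5Z: each of the 5 1-dim characters of Z/5Z tensors with each irrep of D_3, giving 5 copies of each D_3-dimension.)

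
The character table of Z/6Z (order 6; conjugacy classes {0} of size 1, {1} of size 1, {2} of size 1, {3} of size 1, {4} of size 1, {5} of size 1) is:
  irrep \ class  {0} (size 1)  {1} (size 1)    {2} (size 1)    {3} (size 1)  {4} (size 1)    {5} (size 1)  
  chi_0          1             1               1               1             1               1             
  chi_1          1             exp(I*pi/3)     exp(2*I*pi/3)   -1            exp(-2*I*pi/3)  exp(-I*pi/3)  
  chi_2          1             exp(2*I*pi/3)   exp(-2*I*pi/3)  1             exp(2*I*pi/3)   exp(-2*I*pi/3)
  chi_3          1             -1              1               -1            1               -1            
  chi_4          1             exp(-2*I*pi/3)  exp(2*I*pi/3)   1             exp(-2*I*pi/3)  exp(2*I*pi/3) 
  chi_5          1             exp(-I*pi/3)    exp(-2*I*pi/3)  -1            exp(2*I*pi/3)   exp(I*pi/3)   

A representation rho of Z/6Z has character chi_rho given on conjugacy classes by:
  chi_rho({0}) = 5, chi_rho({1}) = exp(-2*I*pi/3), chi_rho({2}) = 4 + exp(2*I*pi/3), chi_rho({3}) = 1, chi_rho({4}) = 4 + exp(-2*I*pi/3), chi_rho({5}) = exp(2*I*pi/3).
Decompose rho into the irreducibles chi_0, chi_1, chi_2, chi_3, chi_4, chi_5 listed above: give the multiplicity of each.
Multiplicities: chi_0: 2, chi_1: 0, chi_2: 0, chi_3: 2, chi_4: 1, chi_5: 0.

Why: Use <chi_rho, chi> = (1/|G|) sum_C |C| * chi_rho(C) * conj(chi(C)) with |G| = 6 for each irreducible chi in the table:
  <chi_rho, chi_0> = (1/6)[1*(5)*conj(1) + 1*(exp(-2*I*pi/3))*conj(1) + 1*(4 + exp(2*I*pi/3))*conj(1) + 1*(1)*conj(1) + 1*(4 + exp(-2*I*pi/3))*conj(1) + 1*(exp(2*I*pi/3))*conj(1)]
      = (1/6)[(5) + (exp(-2*I*pi/3)) + (4 + exp(2*I*pi/3)) + (1) + (4 + exp(-2*I*pi/3)) + (exp(2*I*pi/3))] = 12/6 = 2
  <chi_rho, chi_1> = (1/6)[1*(5)*conj(1) + 1*(exp(-2*I*pi/3))*conj(exp(I*pi/3)) + 1*(4 + exp(2*I*pi/3))*conj(exp(2*I*pi/3)) + 1*(1)*conj(-1) + 1*(4 + exp(-2*I*pi/3))*conj(exp(-2*I*pi/3)) + 1*(exp(2*I*pi/3))*conj(exp(-I*pi/3))]
      = (1/6)[(5) + (-1) + (1 + 4*exp(-2*I*pi/3)) + (-1) + (1 + 4*exp(2*I*pi/3)) + (-1)] = 0/6 = 0
  <chi_rho, chi_2> = (1/6)[1*(5)*conj(1) + 1*(exp(-2*I*pi/3))*conj(exp(2*I*pi/3)) + 1*(4 + exp(2*I*pi/3))*conj(exp(-2*I*pi/3)) + 1*(1)*conj(1) + 1*(4 + exp(-2*I*pi/3))*conj(exp(2*I*pi/3)) + 1*(exp(2*I*pi/3))*conj(exp(-2*I*pi/3))]
      = (1/6)[(5) + (exp(2*I*pi/3)) + (exp(-2*I*pi/3) + 4*exp(2*I*pi/3)) + (1) + (4*exp(-2*I*pi/3) + exp(2*I*pi/3)) + (exp(-2*I*pi/3))] = 0/6 = 0
  <chi_rho, chi_3> = (1/6)[1*(5)*conj(1) + 1*(exp(-2*I*pi/3))*conj(-1) + 1*(4 + exp(2*I*pi/3))*conj(1) + 1*(1)*conj(-1) + 1*(4 + exp(-2*I*pi/3))*conj(1) + 1*(exp(2*I*pi/3))*conj(-1)]
      = (1/6)[(5) + (-exp(-2*I*pi/3)) + (4 + exp(2*I*pi/3)) + (-1) + (4 + exp(-2*I*pi/3)) + (-exp(2*I*pi/3))] = 12/6 = 2
  <chi_rho, chi_4> = (1/6)[1*(5)*conj(1) + 1*(exp(-2*I*pi/3))*conj(exp(-2*I*pi/3)) + 1*(4 + exp(2*I*pi/3))*conj(exp(2*I*pi/3)) + 1*(1)*conj(1) + 1*(4 + exp(-2*I*pi/3))*conj(exp(-2*I*pi/3)) + 1*(exp(2*I*pi/3))*conj(exp(2*I*pi/3))]
      = (1/6)[(5) + (1) + (1 + 4*exp(-2*I*pi/3)) + (1) + (1 + 4*exp(2*I*pi/3)) + (1)] = 6/6 = 1
  <chi_rho, chi_5> = (1/6)[1*(5)*conj(1) + 1*(exp(-2*I*pi/3))*conj(exp(-I*pi/3)) + 1*(4 + exp(2*I*pi/3))*conj(exp(-2*I*pi/3)) + 1*(1)*conj(-1) + 1*(4 + exp(-2*I*pi/3))*conj(exp(2*I*pi/3)) + 1*(exp(2*I*pi/3))*conj(exp(I*pi/3))]
      = (1/6)[(5) + (exp(-I*pi/3)) + (exp(-2*I*pi/3) + 4*exp(2*I*pi/3)) + (-1) + (4*exp(-2*I*pi/3) + exp(2*I*pi/3)) + (exp(I*pi/3))] = 0/6 = 0
(Exp terms are combined using exp(i*s)*conj(exp(i*t)) = exp(i*(s-t)), and sums of them are collapsed using the identity that for every m > 1 the m distinct m-th roots of unity sum to 0, e.g. 1 + exp(2*I*pi/3) + exp(-2*I*pi/3) = 0.)
Dimension check: dim(rho) = sum (mult * dim) = 2*1 + 0*1 + 0*1 + 2*1 + 1*1 + 0*1 = 5 = chi_rho(e) = 5.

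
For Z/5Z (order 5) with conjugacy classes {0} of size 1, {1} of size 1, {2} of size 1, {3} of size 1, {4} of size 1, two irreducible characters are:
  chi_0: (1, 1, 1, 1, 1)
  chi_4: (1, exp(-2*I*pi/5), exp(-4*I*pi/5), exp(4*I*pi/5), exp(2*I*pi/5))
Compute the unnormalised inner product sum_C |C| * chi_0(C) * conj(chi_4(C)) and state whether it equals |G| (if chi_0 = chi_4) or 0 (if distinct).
Sum = 0; so <chi_0, chi_4> = 0 (distinct irreducibles are orthogonal).

Reasoning: Compute term by term over conjugacy classes (|C| * chi_0(C) * conj(chi_4(C))):
  1*(1)*conj(1) + 1*(1)*conj(exp(-2*I*pi/5)) + 1*(1)*conj(exp(-4*I*pi/5)) + 1*(1)*conj(exp(4*I*pi/5)) + 1*(1)*conj(exp(2*I*pi/5))
  = (1) + (exp(2*I*pi/5)) + (exp(4*I*pi/5)) + (exp(-4*I*pi/5)) + (exp(-2*I*pi/5))
  = 0.
(Exp terms are combined using exp(i*s)*conj(exp(i*t)) = exp(i*(s-t)), and sums of them are collapsed using the identity that for every m > 1 the m distinct m-th roots of unity sum to 0, e.g. 1 + exp(2*I*pi/3) + exp(-2*I*pi/3) = 0.)
Dividing by |G| = 5 gives 0/5 = 0, matching the row-orthogonality relation <chi_0, chi_4> = [chi_0 = chi_4].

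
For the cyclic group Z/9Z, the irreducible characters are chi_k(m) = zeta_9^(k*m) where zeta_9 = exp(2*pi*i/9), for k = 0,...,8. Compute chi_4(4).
chi_4(4) = zeta_9^16 = exp(-4*I*pi/9)

Working: chi_4(4) = zeta_9^(4*4) = zeta_9^16. Since zeta_9^9 = 1, this equals zeta_9^7 = exp(2*pi*i*7/9) = exp(-4*I*pi/9).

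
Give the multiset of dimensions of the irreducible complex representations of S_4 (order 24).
Dimensions: 1, 1, 2, 3, 3

Reasoning: There are 5 irreducibles (= number of conjugacy classes). Their dimensions d_i satisfy sum d_i^2 = |G| = 24: 1 + 1 + 4 + 9 + 9 = 24.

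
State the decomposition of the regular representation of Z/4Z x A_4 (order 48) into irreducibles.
Each irreducible V_i of dimension d_i appears with multiplicity d_i, i.e. rho_reg = (direct sum over all irreducibles V_i) d_i V_i. The irreducible dimensions for Z/4Z x A_4 are 1, 1, 1, 1, 1, 1, 1, 1, 1, 1, 1, 1, 3, 3, 3, 3: 12 irreducibles of dimension 1, each with multiplicity 1; 4 irreducibles of dimension 3, each with multiplicity 3. Total dimension 12*1*1 + 4*3*3 = 48 = |G|.

Explanation: General theorem: in the regular representation of a finite group G, each irreducible appears with multiplicity equal to its dimension. Check: dim(rho_reg) = sum d_i^2 = 1 + 1 + 1 + 1 + 1 + 1 + 1 + 1 + 1 + 1 + 1 + 1 + 9 + 9 + 9 + 9 = 48 = |G|.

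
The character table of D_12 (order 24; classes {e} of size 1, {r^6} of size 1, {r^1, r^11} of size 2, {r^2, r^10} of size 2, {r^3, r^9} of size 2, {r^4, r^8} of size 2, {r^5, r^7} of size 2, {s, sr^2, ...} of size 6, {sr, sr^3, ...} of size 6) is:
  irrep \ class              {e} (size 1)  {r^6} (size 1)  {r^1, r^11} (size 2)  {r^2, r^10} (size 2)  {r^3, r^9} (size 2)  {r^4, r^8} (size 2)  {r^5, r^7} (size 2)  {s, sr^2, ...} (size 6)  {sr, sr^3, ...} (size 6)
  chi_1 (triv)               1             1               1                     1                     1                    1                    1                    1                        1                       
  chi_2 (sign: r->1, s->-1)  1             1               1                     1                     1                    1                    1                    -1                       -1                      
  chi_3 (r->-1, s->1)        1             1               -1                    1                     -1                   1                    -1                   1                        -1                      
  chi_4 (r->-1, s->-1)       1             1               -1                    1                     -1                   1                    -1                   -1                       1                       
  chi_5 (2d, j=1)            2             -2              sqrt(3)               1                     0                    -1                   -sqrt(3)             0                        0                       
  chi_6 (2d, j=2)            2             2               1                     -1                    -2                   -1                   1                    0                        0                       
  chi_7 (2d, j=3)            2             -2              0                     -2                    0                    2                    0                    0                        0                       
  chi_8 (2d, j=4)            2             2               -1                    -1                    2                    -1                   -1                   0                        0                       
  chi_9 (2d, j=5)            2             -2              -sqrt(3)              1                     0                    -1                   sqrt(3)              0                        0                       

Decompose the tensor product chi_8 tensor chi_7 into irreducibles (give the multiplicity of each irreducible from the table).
chi_8 tensor chi_7 = chi_5 + chi_9 (all other irreducibles have multiplicity 0).

Solution. The character of a tensor product is the pointwise product (chi_8 * chi_7)(C) = chi_8(C) * chi_7(C):
  {e}: (2)*(2), {r^6}: (2)*(-2), {r^1, r^11}: (-1)*(0), {r^2, r^10}: (-1)*(-2), {r^3, r^9}: (2)*(0), {r^4, r^8}: (-1)*(2), {r^5, r^7}: (-1)*(0), {s, sr^2, ...}: (0)*(0), {sr, sr^3, ...}: (0)*(0)
so (chi_8 * chi_7) takes values
  {e} -> 4, {r^6} -> -4, {r^1, r^11} -> 0, {r^2, r^10} -> 2, {r^3, r^9} -> 0, {r^4, r^8} -> -2, {r^5, r^7} -> 0, {s, sr^2, ...} -> 0, {sr, sr^3, ...} -> 0.
Now take the inner product of this character with each irreducible chi from the table, <chi_8*chi_7, chi> = (1/24) sum_C |C| (chi_8*chi_7)(C) conj(chi(C)):
  <chi_8*chi_7, chi_1> = (1/24)[1*(4)*conj(1) + 1*(-4)*conj(1) + 2*(0)*conj(1) + 2*(2)*conj(1) + 2*(0)*conj(1) + 2*(-2)*conj(1) + 2*(0)*conj(1) + 6*(0)*conj(1) + 6*(0)*conj(1)]
      = (1/24)[(4) + (-4) + (0) + (4) + (0) + (-4) + (0) + (0) + (0)] = 0/24 = 0
  <chi_8*chi_7, chi_2> = (1/24)[1*(4)*conj(1) + 1*(-4)*conj(1) + 2*(0)*conj(1) + 2*(2)*conj(1) + 2*(0)*conj(1) + 2*(-2)*conj(1) + 2*(0)*conj(1) + 6*(0)*conj(-1) + 6*(0)*conj(-1)]
      = (1/24)[(4) + (-4) + (0) + (4) + (0) + (-4) + (0) + (0) + (0)] = 0/24 = 0
  <chi_8*chi_7, chi_3> = (1/24)[1*(4)*conj(1) + 1*(-4)*conj(1) + 2*(0)*conj(-1) + 2*(2)*conj(1) + 2*(0)*conj(-1) + 2*(-2)*conj(1) + 2*(0)*conj(-1) + 6*(0)*conj(1) + 6*(0)*conj(-1)]
      = (1/24)[(4) + (-4) + (0) + (4) + (0) + (-4) + (0) + (0) + (0)] = 0/24 = 0
  <chi_8*chi_7, chi_4> = (1/24)[1*(4)*conj(1) + 1*(-4)*conj(1) + 2*(0)*conj(-1) + 2*(2)*conj(1) + 2*(0)*conj(-1) + 2*(-2)*conj(1) + 2*(0)*conj(-1) + 6*(0)*conj(-1) + 6*(0)*conj(1)]
      = (1/24)[(4) + (-4) + (0) + (4) + (0) + (-4) + (0) + (0) + (0)] = 0/24 = 0
  <chi_8*chi_7, chi_5> = (1/24)[1*(4)*conj(2) + 1*(-4)*conj(-2) + 2*(0)*conj(sqrt(3)) + 2*(2)*conj(1) + 2*(0)*conj(0) + 2*(-2)*conj(-1) + 2*(0)*conj(-sqrt(3)) + 6*(0)*conj(0) + 6*(0)*conj(0)]
      = (1/24)[(8) + (8) + (0) + (4) + (0) + (4) + (0) + (0) + (0)] = 24/24 = 1
  <chi_8*chi_7, chi_6> = (1/24)[1*(4)*conj(2) + 1*(-4)*conj(2) + 2*(0)*conj(1) + 2*(2)*conj(-1) + 2*(0)*conj(-2) + 2*(-2)*conj(-1) + 2*(0)*conj(1) + 6*(0)*conj(0) + 6*(0)*conj(0)]
      = (1/24)[(8) + (-8) + (0) + (-4) + (0) + (4) + (0) + (0) + (0)] = 0/24 = 0
  <chi_8*chi_7, chi_7> = (1/24)[1*(4)*conj(2) + 1*(-4)*conj(-2) + 2*(0)*conj(0) + 2*(2)*conj(-2) + 2*(0)*conj(0) + 2*(-2)*conj(2) + 2*(0)*conj(0) + 6*(0)*conj(0) + 6*(0)*conj(0)]
      = (1/24)[(8) + (8) + (0) + (-8) + (0) + (-8) + (0) + (0) + (0)] = 0/24 = 0
  <chi_8*chi_7, chi_8> = (1/24)[1*(4)*conj(2) + 1*(-4)*conj(2) + 2*(0)*conj(-1) + 2*(2)*conj(-1) + 2*(0)*conj(2) + 2*(-2)*conj(-1) + 2*(0)*conj(-1) + 6*(0)*conj(0) + 6*(0)*conj(0)]
      = (1/24)[(8) + (-8) + (0) + (-4) + (0) + (4) + (0) + (0) + (0)] = 0/24 = 0
  <chi_8*chi_7, chi_9> = (1/24)[1*(4)*conj(2) + 1*(-4)*conj(-2) + 2*(0)*conj(-sqrt(3)) + 2*(2)*conj(1) + 2*(0)*conj(0) + 2*(-2)*conj(-1) + 2*(0)*conj(sqrt(3)) + 6*(0)*conj(0) + 6*(0)*conj(0)]
      = (1/24)[(8) + (8) + (0) + (4) + (0) + (4) + (0) + (0) + (0)] = 24/24 = 1
Hence the multiplicities are chi_5: 1, chi_9: 1. Dimension check: dim(chi_8)*dim(chi_7) = 2*2 = 4 and sum (mult * dim) = 1*2 + 1*2 = 4.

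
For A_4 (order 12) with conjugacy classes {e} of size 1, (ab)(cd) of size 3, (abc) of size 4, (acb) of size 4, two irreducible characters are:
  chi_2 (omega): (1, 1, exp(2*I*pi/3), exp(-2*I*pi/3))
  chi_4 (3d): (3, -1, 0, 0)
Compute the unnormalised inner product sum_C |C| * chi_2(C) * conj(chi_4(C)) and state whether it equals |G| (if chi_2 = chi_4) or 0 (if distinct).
Sum = 0; so <chi_2, chi_4> = 0 (distinct irreducibles are orthogonal).

Proof sketch: Compute term by term over conjugacy classes (|C| * chi_2(C) * conj(chi_4(C))):
  1*(1)*conj(3) + 3*(1)*conj(-1) + 4*(exp(2*I*pi/3))*conj(0) + 4*(exp(-2*I*pi/3))*conj(0)
  = (3) + (-3) + (0) + (0)
  = 0.
(Exp terms are combined using exp(i*s)*conj(exp(i*t)) = exp(i*(s-t)), and sums of them are collapsed using the identity that for every m > 1 the m distinct m-th roots of unity sum to 0, e.g. 1 + exp(2*I*pi/3) + exp(-2*I*pi/3) = 0.)
Dividing by |G| = 12 gives 0/12 = 0, matching the row-orthogonality relation <chi_2, chi_4> = [chi_2 = chi_4].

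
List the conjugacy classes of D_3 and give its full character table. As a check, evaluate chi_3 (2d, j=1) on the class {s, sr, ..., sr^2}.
Conjugacy classes: {e} of size 1, {r^1, r^2} of size 2, {s, sr, ..., sr^2} of size 3.
Character table:
  irrep \ class              {e} (size 1)  {r^1, r^2} (size 2)  {s, sr, ..., sr^2} (size 3)
  chi_1 (triv)               1             1                    1                          
  chi_2 (sign: r->1, s->-1)  1             1                    -1                         
  chi_3 (2d, j=1)            2             -1                   0                          

Spot check: chi_3 (2d, j=1) on {s, sr, ..., sr^2} = 0.

Working: D_3 has order 2*3 = 6 with 3 conjugacy classes, hence 3 irreducibles. Sum of squared dims 1 + 1 + 4 = 6 = |G|. Linear characters come from the abelianisation; the 2-dimensional irreps have character r^k -> 2*cos(2*pi*j*k/3), reflections -> 0.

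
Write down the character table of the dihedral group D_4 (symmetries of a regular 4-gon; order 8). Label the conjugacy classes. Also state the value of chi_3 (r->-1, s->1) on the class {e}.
Conjugacy classes: {e} of size 1, {r^2} of size 1, {r^1, r^3} of size 2, {s, sr^2, ...} of size 2, {sr, sr^3, ...} of size 2.
Character table:
  irrep \ class              {e} (size 1)  {r^2} (size 1)  {r^1, r^3} (size 2)  {s, sr^2, ...} (size 2)  {sr, sr^3, ...} (size 2)
  chi_1 (triv)               1             1               1                    1                        1                       
  chi_2 (sign: r->1, s->-1)  1             1               1                    -1                       -1                      
  chi_3 (r->-1, s->1)        1             1               -1                   1                        -1                      
  chi_4 (r->-1, s->-1)       1             1               -1                   -1                       1                       
  chi_5 (2d, j=1)            2             -2              0                    0                        0                       

Spot check: chi_3 (r->-1, s->1) on {e} = 1.

Details: D_4 has order 2*4 = 8 with 5 conjugacy classes, hence 5 irreducibles. Sum of squared dims 1 + 1 + 1 + 1 + 4 = 8 = |G|. Linear characters come from the abelianisation; the 2-dimensional irreps have character r^k -> 2*cos(2*pi*j*k/4), reflections -> 0.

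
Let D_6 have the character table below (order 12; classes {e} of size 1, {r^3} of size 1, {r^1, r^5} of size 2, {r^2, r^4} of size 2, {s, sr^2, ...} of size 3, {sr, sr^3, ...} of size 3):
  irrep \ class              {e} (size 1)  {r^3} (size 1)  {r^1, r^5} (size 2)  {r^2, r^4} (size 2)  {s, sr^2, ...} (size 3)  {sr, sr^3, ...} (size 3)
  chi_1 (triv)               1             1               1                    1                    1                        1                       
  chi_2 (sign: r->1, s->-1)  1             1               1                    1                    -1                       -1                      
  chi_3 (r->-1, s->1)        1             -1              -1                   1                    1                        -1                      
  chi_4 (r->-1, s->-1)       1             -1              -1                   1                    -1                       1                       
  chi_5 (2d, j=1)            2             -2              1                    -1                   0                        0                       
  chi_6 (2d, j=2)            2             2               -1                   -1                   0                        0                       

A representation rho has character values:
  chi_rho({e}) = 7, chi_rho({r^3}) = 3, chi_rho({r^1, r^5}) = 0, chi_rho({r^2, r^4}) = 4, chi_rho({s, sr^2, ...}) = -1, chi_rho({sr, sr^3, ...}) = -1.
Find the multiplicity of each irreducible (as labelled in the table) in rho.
Multiplicities: chi_1: 1, chi_2: 2, chi_3: 1, chi_4: 1, chi_5: 0, chi_6: 1.

Why: Use <chi_rho, chi> = (1/|G|) sum_C |C| * chi_rho(C) * conj(chi(C)) with |G| = 12 for each irreducible chi in the table:
  <chi_rho, chi_1> = (1/12)[1*(7)*conj(1) + 1*(3)*conj(1) + 2*(0)*conj(1) + 2*(4)*conj(1) + 3*(-1)*conj(1) + 3*(-1)*conj(1)]
      = (1/12)[(7) + (3) + (0) + (8) + (-3) + (-3)] = 12/12 = 1
  <chi_rho, chi_2> = (1/12)[1*(7)*conj(1) + 1*(3)*conj(1) + 2*(0)*conj(1) + 2*(4)*conj(1) + 3*(-1)*conj(-1) + 3*(-1)*conj(-1)]
      = (1/12)[(7) + (3) + (0) + (8) + (3) + (3)] = 24/12 = 2
  <chi_rho, chi_3> = (1/12)[1*(7)*conj(1) + 1*(3)*conj(-1) + 2*(0)*conj(-1) + 2*(4)*conj(1) + 3*(-1)*conj(1) + 3*(-1)*conj(-1)]
      = (1/12)[(7) + (-3) + (0) + (8) + (-3) + (3)] = 12/12 = 1
  <chi_rho, chi_4> = (1/12)[1*(7)*conj(1) + 1*(3)*conj(-1) + 2*(0)*conj(-1) + 2*(4)*conj(1) + 3*(-1)*conj(-1) + 3*(-1)*conj(1)]
      = (1/12)[(7) + (-3) + (0) + (8) + (3) + (-3)] = 12/12 = 1
  <chi_rho, chi_5> = (1/12)[1*(7)*conj(2) + 1*(3)*conj(-2) + 2*(0)*conj(1) + 2*(4)*conj(-1) + 3*(-1)*conj(0) + 3*(-1)*conj(0)]
      = (1/12)[(14) + (-6) + (0) + (-8) + (0) + (0)] = 0/12 = 0
  <chi_rho, chi_6> = (1/12)[1*(7)*conj(2) + 1*(3)*conj(2) + 2*(0)*conj(-1) + 2*(4)*conj(-1) + 3*(-1)*conj(0) + 3*(-1)*conj(0)]
      = (1/12)[(14) + (6) + (0) + (-8) + (0) + (0)] = 12/12 = 1
Dimension check: dim(rho) = sum (mult * dim) = 1*1 + 2*1 + 1*1 + 1*1 + 0*2 + 1*2 = 7 = chi_rho(e) = 7.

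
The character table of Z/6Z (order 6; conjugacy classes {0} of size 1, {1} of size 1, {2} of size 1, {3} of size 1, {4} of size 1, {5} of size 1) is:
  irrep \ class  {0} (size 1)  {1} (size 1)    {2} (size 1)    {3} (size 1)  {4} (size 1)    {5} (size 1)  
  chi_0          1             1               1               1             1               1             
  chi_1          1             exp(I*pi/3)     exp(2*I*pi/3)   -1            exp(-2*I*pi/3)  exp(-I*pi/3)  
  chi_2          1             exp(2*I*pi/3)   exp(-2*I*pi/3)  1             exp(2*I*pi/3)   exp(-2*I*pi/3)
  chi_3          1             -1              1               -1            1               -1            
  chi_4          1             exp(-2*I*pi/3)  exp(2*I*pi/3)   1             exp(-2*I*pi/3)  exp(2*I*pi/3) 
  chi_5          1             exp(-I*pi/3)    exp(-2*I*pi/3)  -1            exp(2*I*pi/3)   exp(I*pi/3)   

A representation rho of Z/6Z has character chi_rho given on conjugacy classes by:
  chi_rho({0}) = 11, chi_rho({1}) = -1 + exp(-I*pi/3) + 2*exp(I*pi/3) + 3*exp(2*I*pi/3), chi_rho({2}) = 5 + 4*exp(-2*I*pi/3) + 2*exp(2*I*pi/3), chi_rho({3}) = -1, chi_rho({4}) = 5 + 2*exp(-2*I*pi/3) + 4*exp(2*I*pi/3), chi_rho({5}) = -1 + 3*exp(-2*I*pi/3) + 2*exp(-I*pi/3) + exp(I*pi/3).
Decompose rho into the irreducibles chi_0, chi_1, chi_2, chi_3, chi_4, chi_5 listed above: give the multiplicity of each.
Multiplicities: chi_0: 2, chi_1: 2, chi_2: 3, chi_3: 3, chi_4: 0, chi_5: 1.

Justification: Use <chi_rho, chi> = (1/|G|) sum_C |C| * chi_rho(C) * conj(chi(C)) with |G| = 6 for each irreducible chi in the table:
  <chi_rho, chi_0> = (1/6)[1*(11)*conj(1) + 1*(-1 + exp(-I*pi/3) + 2*exp(I*pi/3) + 3*exp(2*I*pi/3))*conj(1) + 1*(5 + 4*exp(-2*I*pi/3) + 2*exp(2*I*pi/3))*conj(1) + 1*(-1)*conj(1) + 1*(5 + 2*exp(-2*I*pi/3) + 4*exp(2*I*pi/3))*conj(1) + 1*(-1 + 3*exp(-2*I*pi/3) + 2*exp(-I*pi/3) + exp(I*pi/3))*conj(1)]
      = (1/6)[(11) + (-1 + exp(-I*pi/3) + 2*exp(I*pi/3) + 3*exp(2*I*pi/3)) + (5 + 4*exp(-2*I*pi/3) + 2*exp(2*I*pi/3)) + (-1) + (5 + 2*exp(-2*I*pi/3) + 4*exp(2*I*pi/3)) + (-1 + 3*exp(-2*I*pi/3) + 2*exp(-I*pi/3) + exp(I*pi/3))] = 12/6 = 2
  <chi_rho, chi_1> = (1/6)[1*(11)*conj(1) + 1*(-1 + exp(-I*pi/3) + 2*exp(I*pi/3) + 3*exp(2*I*pi/3))*conj(exp(I*pi/3)) + 1*(5 + 4*exp(-2*I*pi/3) + 2*exp(2*I*pi/3))*conj(exp(2*I*pi/3)) + 1*(-1)*conj(-1) + 1*(5 + 2*exp(-2*I*pi/3) + 4*exp(2*I*pi/3))*conj(exp(-2*I*pi/3)) + 1*(-1 + 3*exp(-2*I*pi/3) + 2*exp(-I*pi/3) + exp(I*pi/3))*conj(exp(-I*pi/3))]
      = (1/6)[(11) + (2 + exp(-2*I*pi/3) - exp(-I*pi/3) + 3*exp(I*pi/3)) + (2 + 5*exp(-2*I*pi/3) + 4*exp(2*I*pi/3)) + (1) + (2 + 4*exp(-2*I*pi/3) + 5*exp(2*I*pi/3)) + (2 + 3*exp(-I*pi/3) - exp(I*pi/3) + exp(2*I*pi/3))] = 12/6 = 2
  <chi_rho, chi_2> = (1/6)[1*(11)*conj(1) + 1*(-1 + exp(-I*pi/3) + 2*exp(I*pi/3) + 3*exp(2*I*pi/3))*conj(exp(2*I*pi/3)) + 1*(5 + 4*exp(-2*I*pi/3) + 2*exp(2*I*pi/3))*conj(exp(-2*I*pi/3)) + 1*(-1)*conj(1) + 1*(5 + 2*exp(-2*I*pi/3) + 4*exp(2*I*pi/3))*conj(exp(2*I*pi/3)) + 1*(-1 + 3*exp(-2*I*pi/3) + 2*exp(-I*pi/3) + exp(I*pi/3))*conj(exp(-2*I*pi/3))]
      = (1/6)[(11) + (2 + 2*exp(-I*pi/3) - exp(-2*I*pi/3)) + (4 + 2*exp(-2*I*pi/3) + 5*exp(2*I*pi/3)) + (-1) + (4 + 5*exp(-2*I*pi/3) + 2*exp(2*I*pi/3)) + (2 - exp(2*I*pi/3) + 2*exp(I*pi/3))] = 18/6 = 3
  <chi_rho, chi_3> = (1/6)[1*(11)*conj(1) + 1*(-1 + exp(-I*pi/3) + 2*exp(I*pi/3) + 3*exp(2*I*pi/3))*conj(-1) + 1*(5 + 4*exp(-2*I*pi/3) + 2*exp(2*I*pi/3))*conj(1) + 1*(-1)*conj(-1) + 1*(5 + 2*exp(-2*I*pi/3) + 4*exp(2*I*pi/3))*conj(1) + 1*(-1 + 3*exp(-2*I*pi/3) + 2*exp(-I*pi/3) + exp(I*pi/3))*conj(-1)]
      = (1/6)[(11) + (1 - 3*exp(2*I*pi/3) - 2*exp(I*pi/3) - exp(-I*pi/3)) + (5 + 4*exp(-2*I*pi/3) + 2*exp(2*I*pi/3)) + (1) + (5 + 2*exp(-2*I*pi/3) + 4*exp(2*I*pi/3)) + (1 - exp(I*pi/3) - 2*exp(-I*pi/3) - 3*exp(-2*I*pi/3))] = 18/6 = 3
  <chi_rho, chi_4> = (1/6)[1*(11)*conj(1) + 1*(-1 + exp(-I*pi/3) + 2*exp(I*pi/3) + 3*exp(2*I*pi/3))*conj(exp(-2*I*pi/3)) + 1*(5 + 4*exp(-2*I*pi/3) + 2*exp(2*I*pi/3))*conj(exp(2*I*pi/3)) + 1*(-1)*conj(1) + 1*(5 + 2*exp(-2*I*pi/3) + 4*exp(2*I*pi/3))*conj(exp(-2*I*pi/3)) + 1*(-1 + 3*exp(-2*I*pi/3) + 2*exp(-I*pi/3) + exp(I*pi/3))*conj(exp(2*I*pi/3))]
      = (1/6)[(11) + (-2 + 3*exp(-2*I*pi/3) - exp(2*I*pi/3) + exp(I*pi/3)) + (2 + 5*exp(-2*I*pi/3) + 4*exp(2*I*pi/3)) + (-1) + (2 + 4*exp(-2*I*pi/3) + 5*exp(2*I*pi/3)) + (-2 + exp(-I*pi/3) - exp(-2*I*pi/3) + 3*exp(2*I*pi/3))] = 0/6 = 0
  <chi_rho, chi_5> = (1/6)[1*(11)*conj(1) + 1*(-1 + exp(-I*pi/3) + 2*exp(I*pi/3) + 3*exp(2*I*pi/3))*conj(exp(-I*pi/3)) + 1*(5 + 4*exp(-2*I*pi/3) + 2*exp(2*I*pi/3))*conj(exp(-2*I*pi/3)) + 1*(-1)*conj(-1) + 1*(5 + 2*exp(-2*I*pi/3) + 4*exp(2*I*pi/3))*conj(exp(2*I*pi/3)) + 1*(-1 + 3*exp(-2*I*pi/3) + 2*exp(-I*pi/3) + exp(I*pi/3))*conj(exp(I*pi/3))]
      = (1/6)[(11) + (-2 - exp(I*pi/3) + 2*exp(2*I*pi/3)) + (4 + 2*exp(-2*I*pi/3) + 5*exp(2*I*pi/3)) + (1) + (4 + 5*exp(-2*I*pi/3) + 2*exp(2*I*pi/3)) + (-2 + 2*exp(-2*I*pi/3) - exp(-I*pi/3))] = 6/6 = 1
(Exp terms are combined using exp(i*s)*conj(exp(i*t)) = exp(i*(s-t)), and sums of them are collapsed using the identity that for every m > 1 the m distinct m-th roots of unity sum to 0, e.g. 1 + exp(2*I*pi/3) + exp(-2*I*pi/3) = 0.)
Dimension check: dim(rho) = sum (mult * dim) = 2*1 + 2*1 + 3*1 + 3*1 + 0*1 + 1*1 = 11 = chi_rho(e) = 11.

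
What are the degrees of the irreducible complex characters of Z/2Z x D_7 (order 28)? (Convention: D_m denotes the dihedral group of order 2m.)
Dimensions: 1, 1, 1, 1, 2, 2, 2, 2, 2, 2

Solution. There are 10 irreducibles (= number of conjugacy classes). Their dimensions d_i satisfy sum d_i^2 = |G| = 28: 1 + 1 + 1 + 1 + 4 + 4 + 4 + 4 + 4 + 4 = 28. (For the product with Z/2Z: each of the 2 1-dim characters of Z/2Z tensors with each irrep of D_7, giving 2 copies of each D_7-dimension.)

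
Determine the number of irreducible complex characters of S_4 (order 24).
5

Reasoning: The number of irreducible complex representations of a finite group equals its number of conjugacy classes. Conjugacy classes in S_4 correspond to cycle types, i.e. partitions of 4; there are p(4) = 5 of them, so S_4 (order 24) has exactly 5 irreducible complex representations.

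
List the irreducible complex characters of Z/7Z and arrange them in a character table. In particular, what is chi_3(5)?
Character table of Z/7Z (irreps indexed chi_0,...,chi_6 with chi_k(m) = zeta_7^(k*m), zeta_7 = exp(2*pi*i/7)):
  irrep \ class  {0} (size 1)  {1} (size 1)    {2} (size 1)    {3} (size 1)    {4} (size 1)    {5} (size 1)    {6} (size 1)  
  chi_0          1             1               1               1               1               1               1             
  chi_1          1             exp(2*I*pi/7)   exp(4*I*pi/7)   exp(6*I*pi/7)   exp(-6*I*pi/7)  exp(-4*I*pi/7)  exp(-2*I*pi/7)
  chi_2          1             exp(4*I*pi/7)   exp(-6*I*pi/7)  exp(-2*I*pi/7)  exp(2*I*pi/7)   exp(6*I*pi/7)   exp(-4*I*pi/7)
  chi_3          1             exp(6*I*pi/7)   exp(-2*I*pi/7)  exp(4*I*pi/7)   exp(-4*I*pi/7)  exp(2*I*pi/7)   exp(-6*I*pi/7)
  chi_4          1             exp(-6*I*pi/7)  exp(2*I*pi/7)   exp(-4*I*pi/7)  exp(4*I*pi/7)   exp(-2*I*pi/7)  exp(6*I*pi/7) 
  chi_5          1             exp(-4*I*pi/7)  exp(6*I*pi/7)   exp(2*I*pi/7)   exp(-2*I*pi/7)  exp(-6*I*pi/7)  exp(4*I*pi/7) 
  chi_6          1             exp(-2*I*pi/7)  exp(-4*I*pi/7)  exp(-6*I*pi/7)  exp(6*I*pi/7)   exp(4*I*pi/7)   exp(2*I*pi/7) 

Spot check: chi_3(5) = zeta_7^(3*5) = zeta_7^15 = exp(2*I*pi/7).

Derivation: Z/7Z is abelian, so all 7 irreducible complex representations are 1-dimensional. They are given by chi_k(m) = zeta_7^(k*m) for k = 0,...,6. Row orthogonality: sum_m chi_k(m) conj(chi_l(m)) = 7 * [k = l].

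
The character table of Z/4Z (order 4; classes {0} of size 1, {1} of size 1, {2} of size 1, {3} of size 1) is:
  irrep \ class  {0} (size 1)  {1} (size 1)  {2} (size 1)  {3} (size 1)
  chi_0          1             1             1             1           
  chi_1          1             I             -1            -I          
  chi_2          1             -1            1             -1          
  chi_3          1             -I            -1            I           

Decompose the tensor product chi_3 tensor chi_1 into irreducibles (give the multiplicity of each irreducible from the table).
chi_3 tensor chi_1 = chi_0 (all other irreducibles have multiplicity 0).

Explanation: The character of a tensor product is the pointwise product (chi_3 * chi_1)(C) = chi_3(C) * chi_1(C):
  {0}: (1)*(1), {1}: (-I)*(I), {2}: (-1)*(-1), {3}: (I)*(-I)
so (chi_3 * chi_1) takes values
  {0} -> 1, {1} -> 1, {2} -> 1, {3} -> 1.
Now take the inner product of this character with each irreducible chi from the table, <chi_3*chi_1, chi> = (1/4) sum_C |C| (chi_3*chi_1)(C) conj(chi(C)):
  <chi_3*chi_1, chi_0> = (1/4)[1*(1)*conj(1) + 1*(1)*conj(1) + 1*(1)*conj(1) + 1*(1)*conj(1)]
      = (1/4)[(1) + (1) + (1) + (1)] = 4/4 = 1
  <chi_3*chi_1, chi_1> = (1/4)[1*(1)*conj(1) + 1*(1)*conj(I) + 1*(1)*conj(-1) + 1*(1)*conj(-I)]
      = (1/4)[(1) + (-I) + (-1) + (I)] = 0/4 = 0
  <chi_3*chi_1, chi_2> = (1/4)[1*(1)*conj(1) + 1*(1)*conj(-1) + 1*(1)*conj(1) + 1*(1)*conj(-1)]
      = (1/4)[(1) + (-1) + (1) + (-1)] = 0/4 = 0
  <chi_3*chi_1, chi_3> = (1/4)[1*(1)*conj(1) + 1*(1)*conj(-I) + 1*(1)*conj(-1) + 1*(1)*conj(I)]
      = (1/4)[(1) + (I) + (-1) + (-I)] = 0/4 = 0
(Exp terms are combined using exp(i*s)*conj(exp(i*t)) = exp(i*(s-t)), and sums of them are collapsed using the identity that for every m > 1 the m distinct m-th roots of unity sum to 0, e.g. 1 + exp(2*I*pi/3) + exp(-2*I*pi/3) = 0.)
Hence the multiplicities are chi_0: 1. Dimension check: dim(chi_3)*dim(chi_1) = 1*1 = 1 and sum (mult * dim) = 1*1 = 1.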